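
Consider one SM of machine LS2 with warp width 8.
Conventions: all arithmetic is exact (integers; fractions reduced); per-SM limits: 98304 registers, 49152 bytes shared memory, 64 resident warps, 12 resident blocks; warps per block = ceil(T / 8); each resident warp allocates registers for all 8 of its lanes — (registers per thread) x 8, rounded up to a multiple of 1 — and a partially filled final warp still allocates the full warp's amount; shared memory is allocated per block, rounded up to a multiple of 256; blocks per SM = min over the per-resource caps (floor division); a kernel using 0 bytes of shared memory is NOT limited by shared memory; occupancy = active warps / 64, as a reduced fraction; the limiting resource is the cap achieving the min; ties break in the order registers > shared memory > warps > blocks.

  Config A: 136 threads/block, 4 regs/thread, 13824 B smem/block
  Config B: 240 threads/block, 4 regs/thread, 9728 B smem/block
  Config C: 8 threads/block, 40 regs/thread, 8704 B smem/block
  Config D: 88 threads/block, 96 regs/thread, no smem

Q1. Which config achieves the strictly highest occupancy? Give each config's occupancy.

occupancies: A 51/64, B 15/16, C 5/64, D 55/64

Answer: B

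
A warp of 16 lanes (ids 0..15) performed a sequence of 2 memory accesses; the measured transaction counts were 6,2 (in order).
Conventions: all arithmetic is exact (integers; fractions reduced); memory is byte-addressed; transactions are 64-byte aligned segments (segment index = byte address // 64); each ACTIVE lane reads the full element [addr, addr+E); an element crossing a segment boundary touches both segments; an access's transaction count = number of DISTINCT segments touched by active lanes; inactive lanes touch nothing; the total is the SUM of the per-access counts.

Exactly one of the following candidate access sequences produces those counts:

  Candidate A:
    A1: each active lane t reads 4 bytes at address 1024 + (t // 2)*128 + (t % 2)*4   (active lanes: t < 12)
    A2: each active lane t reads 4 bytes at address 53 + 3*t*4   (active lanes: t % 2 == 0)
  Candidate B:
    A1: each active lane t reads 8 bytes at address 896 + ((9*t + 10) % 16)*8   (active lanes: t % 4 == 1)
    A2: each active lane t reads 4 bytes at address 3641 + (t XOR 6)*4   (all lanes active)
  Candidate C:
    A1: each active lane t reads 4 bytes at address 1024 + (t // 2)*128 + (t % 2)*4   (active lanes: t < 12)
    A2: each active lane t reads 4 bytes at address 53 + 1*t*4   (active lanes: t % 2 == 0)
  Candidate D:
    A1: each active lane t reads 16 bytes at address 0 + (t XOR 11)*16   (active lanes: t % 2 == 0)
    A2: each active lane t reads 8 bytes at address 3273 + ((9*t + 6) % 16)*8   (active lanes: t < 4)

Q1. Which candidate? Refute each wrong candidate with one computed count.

A: A2 gives 4 transactions, not 2
B: A1 gives 2 transactions, not 6
D: A1 gives 4 transactions, not 6
C: all counts match (6,2)

Answer: C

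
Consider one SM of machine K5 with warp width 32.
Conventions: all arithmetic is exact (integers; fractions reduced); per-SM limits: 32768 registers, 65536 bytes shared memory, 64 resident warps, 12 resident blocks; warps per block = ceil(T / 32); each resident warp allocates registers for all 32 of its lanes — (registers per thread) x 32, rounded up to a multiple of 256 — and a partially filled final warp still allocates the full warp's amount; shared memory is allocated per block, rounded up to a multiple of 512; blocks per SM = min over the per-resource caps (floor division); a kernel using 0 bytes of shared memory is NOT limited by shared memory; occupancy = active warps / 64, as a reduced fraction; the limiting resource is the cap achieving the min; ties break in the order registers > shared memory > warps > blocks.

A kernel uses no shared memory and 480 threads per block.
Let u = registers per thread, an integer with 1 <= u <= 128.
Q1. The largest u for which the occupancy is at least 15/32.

Answer: u = 32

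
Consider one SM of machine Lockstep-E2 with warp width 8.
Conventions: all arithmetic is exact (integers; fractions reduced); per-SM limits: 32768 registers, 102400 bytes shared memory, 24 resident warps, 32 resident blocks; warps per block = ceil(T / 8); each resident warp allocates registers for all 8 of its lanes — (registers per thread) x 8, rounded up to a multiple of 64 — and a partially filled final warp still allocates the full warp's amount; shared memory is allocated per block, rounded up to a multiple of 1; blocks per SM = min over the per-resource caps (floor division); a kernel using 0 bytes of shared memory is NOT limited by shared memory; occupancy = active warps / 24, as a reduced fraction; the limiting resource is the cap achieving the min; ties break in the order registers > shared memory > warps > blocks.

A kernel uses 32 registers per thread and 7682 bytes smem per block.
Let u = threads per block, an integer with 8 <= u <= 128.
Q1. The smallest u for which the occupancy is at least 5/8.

Answer: u = 9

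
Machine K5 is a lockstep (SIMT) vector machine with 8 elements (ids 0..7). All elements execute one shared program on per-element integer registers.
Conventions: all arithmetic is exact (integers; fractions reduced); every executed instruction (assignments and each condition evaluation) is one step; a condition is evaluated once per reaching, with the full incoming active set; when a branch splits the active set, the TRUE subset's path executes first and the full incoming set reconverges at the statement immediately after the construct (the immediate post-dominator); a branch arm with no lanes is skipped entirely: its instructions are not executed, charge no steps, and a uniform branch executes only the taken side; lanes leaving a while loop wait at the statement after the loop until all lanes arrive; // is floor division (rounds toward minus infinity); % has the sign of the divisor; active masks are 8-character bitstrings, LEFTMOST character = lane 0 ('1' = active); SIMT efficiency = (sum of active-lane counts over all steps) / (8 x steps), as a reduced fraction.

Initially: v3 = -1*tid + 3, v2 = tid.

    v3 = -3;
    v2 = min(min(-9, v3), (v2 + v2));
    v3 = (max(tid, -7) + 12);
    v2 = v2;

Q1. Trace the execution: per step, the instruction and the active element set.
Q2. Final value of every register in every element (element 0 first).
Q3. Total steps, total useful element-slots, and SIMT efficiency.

step 0: v3 <- -3                     11111111
step 1: v2 <- min(min(-9, v3), (v2 + v2)) 11111111
step 2: v3 <- (max(tid, -7) + 12)    11111111
step 3: v2 <- v2                     11111111

Answer: 4 steps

v3: 12,13,14,15,16,17,18,19
v2: -9,-9,-9,-9,-9,-9,-9,-9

steps = 4; useful = 32; efficiency = 32/32 = 1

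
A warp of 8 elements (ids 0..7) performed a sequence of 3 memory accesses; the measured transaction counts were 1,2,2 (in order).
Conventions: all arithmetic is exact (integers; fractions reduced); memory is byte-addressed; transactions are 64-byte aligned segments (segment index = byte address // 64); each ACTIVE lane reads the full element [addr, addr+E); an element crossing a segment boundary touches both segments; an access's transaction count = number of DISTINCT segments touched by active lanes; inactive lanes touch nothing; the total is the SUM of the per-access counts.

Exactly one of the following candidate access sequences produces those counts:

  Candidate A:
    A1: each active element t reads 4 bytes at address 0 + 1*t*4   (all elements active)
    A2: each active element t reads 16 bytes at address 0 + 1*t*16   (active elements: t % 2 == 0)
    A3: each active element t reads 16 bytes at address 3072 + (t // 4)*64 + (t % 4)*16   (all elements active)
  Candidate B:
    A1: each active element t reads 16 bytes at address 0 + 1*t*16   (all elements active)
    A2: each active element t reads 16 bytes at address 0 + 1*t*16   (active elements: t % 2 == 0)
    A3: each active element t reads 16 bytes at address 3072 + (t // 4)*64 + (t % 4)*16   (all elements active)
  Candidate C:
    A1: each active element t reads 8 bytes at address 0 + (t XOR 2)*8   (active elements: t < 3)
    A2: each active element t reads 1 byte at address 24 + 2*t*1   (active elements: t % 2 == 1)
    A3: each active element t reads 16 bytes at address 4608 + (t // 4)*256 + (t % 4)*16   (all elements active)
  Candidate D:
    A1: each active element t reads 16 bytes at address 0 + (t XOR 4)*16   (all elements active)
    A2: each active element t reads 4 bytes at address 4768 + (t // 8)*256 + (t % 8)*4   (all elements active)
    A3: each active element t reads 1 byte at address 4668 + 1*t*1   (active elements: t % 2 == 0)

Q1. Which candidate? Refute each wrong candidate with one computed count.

B: A1 gives 2 transactions, not 1
C: A2 gives 1 transaction, not 2
D: A1 gives 2 transactions, not 1
A: all counts match (1,2,2)

Answer: A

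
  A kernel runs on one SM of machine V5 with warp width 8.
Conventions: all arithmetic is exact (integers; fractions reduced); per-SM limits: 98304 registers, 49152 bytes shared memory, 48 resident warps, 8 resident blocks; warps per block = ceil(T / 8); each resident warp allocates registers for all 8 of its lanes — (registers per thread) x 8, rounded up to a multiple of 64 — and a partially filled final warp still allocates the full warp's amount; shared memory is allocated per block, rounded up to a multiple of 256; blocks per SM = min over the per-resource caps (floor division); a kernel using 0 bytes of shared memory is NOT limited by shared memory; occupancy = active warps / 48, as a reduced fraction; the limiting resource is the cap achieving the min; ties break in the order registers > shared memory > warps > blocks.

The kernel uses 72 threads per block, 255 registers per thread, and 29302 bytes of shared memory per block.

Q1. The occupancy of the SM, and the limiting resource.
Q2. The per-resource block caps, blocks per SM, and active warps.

Answer: occupancy 3/16, limited by shared memory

registers: 5 blocks
shared memory: 1 block
warps: 5 blocks
blocks: 8 blocks

Answer: 1 block, 9 active warps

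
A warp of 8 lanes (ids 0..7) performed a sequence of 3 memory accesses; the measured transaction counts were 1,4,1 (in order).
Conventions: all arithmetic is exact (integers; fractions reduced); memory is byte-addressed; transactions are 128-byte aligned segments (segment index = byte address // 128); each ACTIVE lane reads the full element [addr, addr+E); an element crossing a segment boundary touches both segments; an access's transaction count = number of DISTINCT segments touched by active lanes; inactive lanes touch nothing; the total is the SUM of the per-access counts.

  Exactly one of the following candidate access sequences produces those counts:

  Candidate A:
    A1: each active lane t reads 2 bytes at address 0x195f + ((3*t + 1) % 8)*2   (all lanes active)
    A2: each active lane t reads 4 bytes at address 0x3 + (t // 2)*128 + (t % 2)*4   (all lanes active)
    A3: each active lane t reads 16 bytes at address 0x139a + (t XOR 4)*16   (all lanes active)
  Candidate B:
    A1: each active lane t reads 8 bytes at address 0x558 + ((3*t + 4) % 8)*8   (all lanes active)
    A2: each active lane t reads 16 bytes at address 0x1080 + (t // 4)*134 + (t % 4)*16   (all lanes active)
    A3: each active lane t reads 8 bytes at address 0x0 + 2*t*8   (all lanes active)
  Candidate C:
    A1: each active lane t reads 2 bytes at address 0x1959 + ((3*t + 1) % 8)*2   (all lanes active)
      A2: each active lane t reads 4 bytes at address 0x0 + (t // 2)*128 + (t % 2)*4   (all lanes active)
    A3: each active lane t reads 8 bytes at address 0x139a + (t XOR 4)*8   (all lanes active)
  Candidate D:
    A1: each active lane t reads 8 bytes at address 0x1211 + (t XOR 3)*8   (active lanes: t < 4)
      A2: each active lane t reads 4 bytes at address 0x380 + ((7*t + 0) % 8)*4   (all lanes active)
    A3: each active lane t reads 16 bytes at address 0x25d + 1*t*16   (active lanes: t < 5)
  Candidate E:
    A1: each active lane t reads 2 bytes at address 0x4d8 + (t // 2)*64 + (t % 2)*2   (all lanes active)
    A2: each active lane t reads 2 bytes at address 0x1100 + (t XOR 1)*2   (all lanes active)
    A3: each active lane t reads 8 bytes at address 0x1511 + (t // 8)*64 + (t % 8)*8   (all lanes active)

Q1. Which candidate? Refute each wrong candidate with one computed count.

A: A3 gives 2 transactions, not 1
B: A1 gives 2 transactions, not 1
D: A2 gives 1 transaction, not 4
E: A1 gives 3 transactions, not 1
C: all counts match (1,4,1)

Answer: C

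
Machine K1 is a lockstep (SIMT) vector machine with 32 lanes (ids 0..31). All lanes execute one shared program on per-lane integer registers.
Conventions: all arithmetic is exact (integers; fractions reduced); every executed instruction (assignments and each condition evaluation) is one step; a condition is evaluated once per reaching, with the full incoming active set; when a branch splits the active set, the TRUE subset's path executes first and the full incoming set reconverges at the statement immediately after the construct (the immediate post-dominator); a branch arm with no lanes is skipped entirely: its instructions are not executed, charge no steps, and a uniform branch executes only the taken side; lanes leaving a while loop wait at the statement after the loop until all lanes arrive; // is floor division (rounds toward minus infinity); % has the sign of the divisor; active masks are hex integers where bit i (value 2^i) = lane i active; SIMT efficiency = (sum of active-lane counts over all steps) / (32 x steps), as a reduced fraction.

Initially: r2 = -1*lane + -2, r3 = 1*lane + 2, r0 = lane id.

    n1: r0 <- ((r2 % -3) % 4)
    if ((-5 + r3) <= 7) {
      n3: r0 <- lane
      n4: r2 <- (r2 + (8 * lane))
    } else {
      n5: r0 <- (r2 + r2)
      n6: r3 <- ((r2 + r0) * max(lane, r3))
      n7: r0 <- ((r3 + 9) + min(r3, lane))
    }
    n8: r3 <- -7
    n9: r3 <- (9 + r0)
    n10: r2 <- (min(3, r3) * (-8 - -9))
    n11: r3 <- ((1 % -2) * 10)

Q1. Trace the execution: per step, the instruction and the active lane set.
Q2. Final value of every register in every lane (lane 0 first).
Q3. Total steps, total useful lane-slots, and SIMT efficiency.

step 0: r0 <- ((r2 % -3) % 4)        0xffffffff
step 1: eval ((-5 + r3) <= 7)        0xffffffff
step 2: r0 <- lane                   0x000007ff
step 3: r2 <- (r2 + (8 * lane))      0x000007ff
step 4: r0 <- (r2 + r2)              0xfffff800
step 5: r3 <- ((r2 + r0) * max(lane, r3)) 0xfffff800
step 6: r0 <- ((r3 + 9) + min(r3, lane)) 0xfffff800
step 7: r3 <- -7                     0xffffffff
step 8: r3 <- (9 + r0)               0xffffffff
step 9: r2 <- (min(3, r3) * (-8 - -9)) 0xffffffff
step 10: r3 <- ((1 % -2) * 10)        0xffffffff

Answer: 11 steps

r2: 3,3,3,3,3,3,3,3,3,3,3,-996,-1158,-1332,-1518,-1716,-1926,-2148,-2382,-2628,-2886,-3156,-3438,-3732,-4038,-4356,-4686,-5028,-5382,-5748,-6126,-6516
r3: -10,-10,-10,-10,-10,-10,-10,-10,-10,-10,-10,-10,-10,-10,-10,-10,-10,-10,-10,-10,-10,-10,-10,-10,-10,-10,-10,-10,-10,-10,-10,-10
r0: 0,1,2,3,4,5,6,7,8,9,10,-1005,-1167,-1341,-1527,-1725,-1935,-2157,-2391,-2637,-2895,-3165,-3447,-3741,-4047,-4365,-4695,-5037,-5391,-5757,-6135,-6525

steps = 11; useful = 277; efficiency = 277/352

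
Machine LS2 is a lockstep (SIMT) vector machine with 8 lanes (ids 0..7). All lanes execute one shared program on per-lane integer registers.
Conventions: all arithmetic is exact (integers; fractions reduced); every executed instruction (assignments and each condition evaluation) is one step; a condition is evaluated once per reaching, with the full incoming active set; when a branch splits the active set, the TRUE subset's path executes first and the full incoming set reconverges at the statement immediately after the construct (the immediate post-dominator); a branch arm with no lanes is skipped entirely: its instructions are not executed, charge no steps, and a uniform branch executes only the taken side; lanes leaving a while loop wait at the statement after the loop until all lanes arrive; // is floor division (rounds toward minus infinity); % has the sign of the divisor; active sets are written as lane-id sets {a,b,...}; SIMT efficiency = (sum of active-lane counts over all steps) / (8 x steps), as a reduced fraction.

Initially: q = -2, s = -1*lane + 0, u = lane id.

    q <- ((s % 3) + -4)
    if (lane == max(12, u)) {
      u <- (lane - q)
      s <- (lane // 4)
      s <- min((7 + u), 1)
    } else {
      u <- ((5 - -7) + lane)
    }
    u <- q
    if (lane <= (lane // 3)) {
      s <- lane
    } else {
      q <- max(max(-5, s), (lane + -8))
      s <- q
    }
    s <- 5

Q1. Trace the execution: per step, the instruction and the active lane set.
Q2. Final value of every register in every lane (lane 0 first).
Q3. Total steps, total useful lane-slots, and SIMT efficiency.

step 0: q <- ((s % 3) + -4)          {0,1,2,3,4,5,6,7}
step 1: eval (lane == max(12, u))    {0,1,2,3,4,5,6,7}
step 2: u <- ((5 - -7) + lane)       {0,1,2,3,4,5,6,7}
step 3: u <- q                       {0,1,2,3,4,5,6,7}
step 4: eval (lane <= (lane // 3))   {0,1,2,3,4,5,6,7}
step 5: s <- lane                    {0}
step 6: q <- max(max(-5, s), (lane + -8)) {1,2,3,4,5,6,7}
step 7: s <- q                       {1,2,3,4,5,6,7}
step 8: s <- 5                       {0,1,2,3,4,5,6,7}

Answer: 9 steps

q: -4,-1,-2,-3,-4,-3,-2,-1
s: 5,5,5,5,5,5,5,5
u: -4,-2,-3,-4,-2,-3,-4,-2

steps = 9; useful = 63; efficiency = 63/72 = 7/8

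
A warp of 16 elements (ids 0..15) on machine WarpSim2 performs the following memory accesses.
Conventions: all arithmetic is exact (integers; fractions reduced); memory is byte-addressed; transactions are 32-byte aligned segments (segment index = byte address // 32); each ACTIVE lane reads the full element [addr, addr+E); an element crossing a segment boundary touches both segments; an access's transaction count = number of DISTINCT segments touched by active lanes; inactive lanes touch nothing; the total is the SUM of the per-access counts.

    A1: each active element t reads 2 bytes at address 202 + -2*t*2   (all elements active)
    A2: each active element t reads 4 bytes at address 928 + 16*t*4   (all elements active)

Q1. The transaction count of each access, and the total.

A1: 3 transactions
A2: 16 transactions

Answer: 3,16; total 19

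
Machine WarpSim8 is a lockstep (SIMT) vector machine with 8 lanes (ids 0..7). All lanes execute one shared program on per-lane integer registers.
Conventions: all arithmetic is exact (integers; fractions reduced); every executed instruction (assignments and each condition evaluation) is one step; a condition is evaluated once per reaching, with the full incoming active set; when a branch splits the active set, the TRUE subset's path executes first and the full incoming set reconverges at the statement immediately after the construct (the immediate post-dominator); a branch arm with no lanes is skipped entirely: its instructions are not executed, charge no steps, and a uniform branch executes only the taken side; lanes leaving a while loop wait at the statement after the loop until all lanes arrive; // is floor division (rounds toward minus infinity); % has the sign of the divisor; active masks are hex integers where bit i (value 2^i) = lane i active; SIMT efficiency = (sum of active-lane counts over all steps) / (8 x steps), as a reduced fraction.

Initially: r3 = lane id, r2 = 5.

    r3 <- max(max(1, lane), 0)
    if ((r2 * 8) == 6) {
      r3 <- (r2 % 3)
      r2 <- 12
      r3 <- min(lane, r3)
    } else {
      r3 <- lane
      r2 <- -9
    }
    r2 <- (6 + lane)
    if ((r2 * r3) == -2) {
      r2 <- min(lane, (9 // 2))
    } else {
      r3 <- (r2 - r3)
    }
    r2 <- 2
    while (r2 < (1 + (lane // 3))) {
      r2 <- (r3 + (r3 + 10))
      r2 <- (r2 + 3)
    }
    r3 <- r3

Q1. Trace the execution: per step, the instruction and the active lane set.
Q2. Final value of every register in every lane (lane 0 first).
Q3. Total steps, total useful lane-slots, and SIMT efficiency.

step 0: r3 <- max(max(1, lane), 0)   0xff
step 1: eval ((r2 * 8) == 6)         0xff
step 2: r3 <- lane                   0xff
step 3: r2 <- -9                     0xff
step 4: r2 <- (6 + lane)             0xff
step 5: eval ((r2 * r3) == -2)       0xff
step 6: r3 <- (r2 - r3)              0xff
step 7: r2 <- 2                      0xff
step 8: eval (r2 < (1 + (lane // 3))) 0xff
step 9: r2 <- (r3 + (r3 + 10))       0xc0
step 10: r2 <- (r2 + 3)               0xc0
step 11: eval (r2 < (1 + (lane // 3))) 0xc0
step 12: r3 <- r3                     0xff

Answer: 13 steps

r3: 6,6,6,6,6,6,6,6
r2: 2,2,2,2,2,2,25,25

steps = 13; useful = 86; efficiency = 86/104 = 43/52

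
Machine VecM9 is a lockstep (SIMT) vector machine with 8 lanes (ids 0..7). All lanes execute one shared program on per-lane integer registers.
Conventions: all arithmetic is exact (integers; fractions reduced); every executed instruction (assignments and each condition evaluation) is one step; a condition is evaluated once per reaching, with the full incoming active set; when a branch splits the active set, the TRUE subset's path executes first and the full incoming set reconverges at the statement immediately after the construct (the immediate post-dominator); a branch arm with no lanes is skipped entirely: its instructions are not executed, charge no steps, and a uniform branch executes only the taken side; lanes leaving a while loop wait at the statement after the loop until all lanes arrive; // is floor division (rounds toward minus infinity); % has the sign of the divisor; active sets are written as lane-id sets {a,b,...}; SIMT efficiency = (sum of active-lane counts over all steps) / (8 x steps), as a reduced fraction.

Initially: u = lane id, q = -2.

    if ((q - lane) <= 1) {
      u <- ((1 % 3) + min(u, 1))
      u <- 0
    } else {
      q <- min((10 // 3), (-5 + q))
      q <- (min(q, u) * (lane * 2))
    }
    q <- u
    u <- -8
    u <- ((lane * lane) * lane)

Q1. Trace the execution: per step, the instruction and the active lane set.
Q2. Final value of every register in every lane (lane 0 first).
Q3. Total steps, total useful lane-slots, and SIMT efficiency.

step 0: eval ((q - lane) <= 1)       {0,1,2,3,4,5,6,7}
step 1: u <- ((1 % 3) + min(u, 1))   {0,1,2,3,4,5,6,7}
step 2: u <- 0                       {0,1,2,3,4,5,6,7}
step 3: q <- u                       {0,1,2,3,4,5,6,7}
step 4: u <- -8                      {0,1,2,3,4,5,6,7}
step 5: u <- ((lane * lane) * lane)  {0,1,2,3,4,5,6,7}

Answer: 6 steps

u: 0,1,8,27,64,125,216,343
q: 0,0,0,0,0,0,0,0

steps = 6; useful = 48; efficiency = 48/48 = 1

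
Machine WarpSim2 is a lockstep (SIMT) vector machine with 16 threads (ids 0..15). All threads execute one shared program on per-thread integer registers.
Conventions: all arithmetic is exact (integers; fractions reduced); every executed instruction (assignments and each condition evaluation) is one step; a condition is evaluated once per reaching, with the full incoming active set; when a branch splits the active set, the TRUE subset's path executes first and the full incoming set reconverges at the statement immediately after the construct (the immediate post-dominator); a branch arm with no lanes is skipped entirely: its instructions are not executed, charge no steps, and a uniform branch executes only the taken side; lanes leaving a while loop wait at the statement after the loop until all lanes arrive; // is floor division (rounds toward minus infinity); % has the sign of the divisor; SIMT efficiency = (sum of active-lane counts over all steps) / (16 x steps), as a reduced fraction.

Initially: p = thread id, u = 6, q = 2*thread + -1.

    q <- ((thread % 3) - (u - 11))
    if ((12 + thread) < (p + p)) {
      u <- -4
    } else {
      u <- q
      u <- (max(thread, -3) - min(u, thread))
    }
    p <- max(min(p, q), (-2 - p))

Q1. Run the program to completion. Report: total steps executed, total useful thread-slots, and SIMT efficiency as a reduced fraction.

Answer: 6 steps, 77 useful, 77/96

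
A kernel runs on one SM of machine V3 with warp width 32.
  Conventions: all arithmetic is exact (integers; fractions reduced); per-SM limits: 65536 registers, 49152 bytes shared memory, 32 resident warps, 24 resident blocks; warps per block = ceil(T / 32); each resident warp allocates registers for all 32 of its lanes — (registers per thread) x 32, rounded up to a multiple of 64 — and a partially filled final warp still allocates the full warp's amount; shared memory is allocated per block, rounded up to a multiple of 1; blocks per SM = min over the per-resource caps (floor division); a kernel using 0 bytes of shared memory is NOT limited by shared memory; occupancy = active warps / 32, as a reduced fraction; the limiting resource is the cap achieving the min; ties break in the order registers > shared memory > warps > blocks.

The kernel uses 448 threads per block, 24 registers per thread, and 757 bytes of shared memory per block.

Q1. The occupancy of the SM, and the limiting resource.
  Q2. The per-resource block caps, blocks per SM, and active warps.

Answer: occupancy 7/8, limited by warps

registers: 6 blocks
shared memory: 64 blocks
warps: 2 blocks
blocks: 24 blocks

Answer: 2 blocks, 28 active warps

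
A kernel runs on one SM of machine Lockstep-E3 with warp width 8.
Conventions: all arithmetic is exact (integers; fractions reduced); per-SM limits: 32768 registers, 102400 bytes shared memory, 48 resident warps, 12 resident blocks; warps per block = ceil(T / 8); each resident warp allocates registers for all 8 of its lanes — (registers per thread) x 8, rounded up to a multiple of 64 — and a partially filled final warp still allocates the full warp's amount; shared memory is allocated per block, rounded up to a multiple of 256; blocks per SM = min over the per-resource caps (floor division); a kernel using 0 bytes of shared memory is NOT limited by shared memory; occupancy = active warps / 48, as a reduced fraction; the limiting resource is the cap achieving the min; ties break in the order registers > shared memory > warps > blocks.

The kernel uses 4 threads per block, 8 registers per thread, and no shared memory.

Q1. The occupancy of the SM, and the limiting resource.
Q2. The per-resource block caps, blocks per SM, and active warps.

Answer: occupancy 1/4, limited by blocks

registers: 512 blocks
shared memory: no limit (kernel uses none)
warps: 48 blocks
blocks: 12 blocks

Answer: 12 blocks, 12 active warps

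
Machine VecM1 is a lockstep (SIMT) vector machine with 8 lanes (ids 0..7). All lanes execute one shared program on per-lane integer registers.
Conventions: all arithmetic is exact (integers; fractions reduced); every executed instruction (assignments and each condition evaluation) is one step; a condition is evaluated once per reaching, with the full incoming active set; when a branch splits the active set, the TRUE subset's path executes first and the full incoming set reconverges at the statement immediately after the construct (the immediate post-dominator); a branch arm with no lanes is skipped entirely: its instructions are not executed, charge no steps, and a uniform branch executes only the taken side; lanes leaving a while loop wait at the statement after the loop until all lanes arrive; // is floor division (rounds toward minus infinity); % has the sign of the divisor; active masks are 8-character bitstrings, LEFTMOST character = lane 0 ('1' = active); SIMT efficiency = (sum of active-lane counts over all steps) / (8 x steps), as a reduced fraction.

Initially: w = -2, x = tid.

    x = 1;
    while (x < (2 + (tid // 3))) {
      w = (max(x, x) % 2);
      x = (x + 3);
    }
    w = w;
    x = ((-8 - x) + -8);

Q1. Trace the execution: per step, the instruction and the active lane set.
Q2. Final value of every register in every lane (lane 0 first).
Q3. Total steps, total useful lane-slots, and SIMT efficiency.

step 0: x <- 1                       11111111
step 1: eval (x < (2 + (tid // 3)))  11111111
step 2: w <- (max(x, x) % 2)         11111111
step 3: x <- (x + 3)                 11111111
step 4: eval (x < (2 + (tid // 3)))  11111111
step 5: w <- w                       11111111
step 6: x <- ((-8 - x) + -8)         11111111

Answer: 7 steps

w: 1,1,1,1,1,1,1,1
x: -20,-20,-20,-20,-20,-20,-20,-20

steps = 7; useful = 56; efficiency = 56/56 = 1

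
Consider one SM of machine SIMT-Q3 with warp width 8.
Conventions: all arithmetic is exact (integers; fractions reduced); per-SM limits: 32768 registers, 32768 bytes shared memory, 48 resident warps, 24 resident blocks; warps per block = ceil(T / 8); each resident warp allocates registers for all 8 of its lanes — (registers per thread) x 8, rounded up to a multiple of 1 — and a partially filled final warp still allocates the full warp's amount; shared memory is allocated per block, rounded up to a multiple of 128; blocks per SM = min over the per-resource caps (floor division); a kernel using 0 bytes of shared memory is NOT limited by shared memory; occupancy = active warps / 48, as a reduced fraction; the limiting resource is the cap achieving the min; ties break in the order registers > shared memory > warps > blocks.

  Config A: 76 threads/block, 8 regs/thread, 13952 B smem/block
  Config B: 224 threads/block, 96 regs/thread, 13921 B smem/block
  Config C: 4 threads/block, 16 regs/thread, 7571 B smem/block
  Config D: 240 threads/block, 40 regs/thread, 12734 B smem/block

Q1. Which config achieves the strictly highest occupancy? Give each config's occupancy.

occupancies: A 5/12, B 7/12, C 1/12, D 5/8

Answer: D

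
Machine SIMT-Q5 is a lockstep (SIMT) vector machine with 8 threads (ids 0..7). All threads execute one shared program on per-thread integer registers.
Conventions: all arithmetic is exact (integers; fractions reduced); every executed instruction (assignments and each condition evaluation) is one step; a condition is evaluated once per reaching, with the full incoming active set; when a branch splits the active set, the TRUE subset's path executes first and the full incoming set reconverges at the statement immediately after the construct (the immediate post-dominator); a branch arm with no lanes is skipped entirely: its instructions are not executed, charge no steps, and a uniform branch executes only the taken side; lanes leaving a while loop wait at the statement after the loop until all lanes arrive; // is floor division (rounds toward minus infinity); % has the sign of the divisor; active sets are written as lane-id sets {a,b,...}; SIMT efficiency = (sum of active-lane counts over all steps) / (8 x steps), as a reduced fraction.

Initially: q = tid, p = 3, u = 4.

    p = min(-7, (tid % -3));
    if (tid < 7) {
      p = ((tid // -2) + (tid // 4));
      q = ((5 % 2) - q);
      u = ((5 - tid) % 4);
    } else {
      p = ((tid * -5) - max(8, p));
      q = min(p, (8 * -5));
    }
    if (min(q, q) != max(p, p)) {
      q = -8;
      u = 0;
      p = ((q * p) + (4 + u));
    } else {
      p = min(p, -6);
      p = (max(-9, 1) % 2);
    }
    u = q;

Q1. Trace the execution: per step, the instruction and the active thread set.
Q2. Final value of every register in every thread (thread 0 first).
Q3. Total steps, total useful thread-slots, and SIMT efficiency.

step 0: p <- min(-7, (tid % -3))     {0,1,2,3,4,5,6,7}
step 1: eval (tid < 7)               {0,1,2,3,4,5,6,7}
step 2: p <- ((tid // -2) + (tid // 4)) {0,1,2,3,4,5,6}
step 3: q <- ((5 % 2) - q)           {0,1,2,3,4,5,6}
step 4: u <- ((5 - tid) % 4)         {0,1,2,3,4,5,6}
step 5: p <- ((tid * -5) - max(8, p)) {7}
step 6: q <- min(p, (8 * -5))        {7}
step 7: eval (min(q, q) != max(p, p)) {0,1,2,3,4,5,6,7}
step 8: q <- -8                      {0,1,4,5,6}
step 9: u <- 0                       {0,1,4,5,6}
step 10: p <- ((q * p) + (4 + u))     {0,1,4,5,6}
step 11: p <- min(p, -6)              {2,3,7}
step 12: p <- (max(-9, 1) % 2)        {2,3,7}
step 13: u <- q                       {0,1,2,3,4,5,6,7}

Answer: 14 steps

q: -8,-8,-1,-2,-8,-8,-8,-43
p: 4,12,1,1,12,20,20,1
u: -8,-8,-1,-2,-8,-8,-8,-43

steps = 14; useful = 76; efficiency = 76/112 = 19/28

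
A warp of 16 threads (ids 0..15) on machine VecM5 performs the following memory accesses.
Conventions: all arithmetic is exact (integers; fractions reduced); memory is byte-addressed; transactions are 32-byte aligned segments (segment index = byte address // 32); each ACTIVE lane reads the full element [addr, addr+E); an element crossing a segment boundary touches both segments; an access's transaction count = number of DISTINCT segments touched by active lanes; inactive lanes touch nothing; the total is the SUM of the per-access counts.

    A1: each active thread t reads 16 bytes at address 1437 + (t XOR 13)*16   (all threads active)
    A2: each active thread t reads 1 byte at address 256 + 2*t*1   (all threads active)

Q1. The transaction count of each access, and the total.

A1: 9 transactions
A2: 1 transaction

Answer: 9,1; total 10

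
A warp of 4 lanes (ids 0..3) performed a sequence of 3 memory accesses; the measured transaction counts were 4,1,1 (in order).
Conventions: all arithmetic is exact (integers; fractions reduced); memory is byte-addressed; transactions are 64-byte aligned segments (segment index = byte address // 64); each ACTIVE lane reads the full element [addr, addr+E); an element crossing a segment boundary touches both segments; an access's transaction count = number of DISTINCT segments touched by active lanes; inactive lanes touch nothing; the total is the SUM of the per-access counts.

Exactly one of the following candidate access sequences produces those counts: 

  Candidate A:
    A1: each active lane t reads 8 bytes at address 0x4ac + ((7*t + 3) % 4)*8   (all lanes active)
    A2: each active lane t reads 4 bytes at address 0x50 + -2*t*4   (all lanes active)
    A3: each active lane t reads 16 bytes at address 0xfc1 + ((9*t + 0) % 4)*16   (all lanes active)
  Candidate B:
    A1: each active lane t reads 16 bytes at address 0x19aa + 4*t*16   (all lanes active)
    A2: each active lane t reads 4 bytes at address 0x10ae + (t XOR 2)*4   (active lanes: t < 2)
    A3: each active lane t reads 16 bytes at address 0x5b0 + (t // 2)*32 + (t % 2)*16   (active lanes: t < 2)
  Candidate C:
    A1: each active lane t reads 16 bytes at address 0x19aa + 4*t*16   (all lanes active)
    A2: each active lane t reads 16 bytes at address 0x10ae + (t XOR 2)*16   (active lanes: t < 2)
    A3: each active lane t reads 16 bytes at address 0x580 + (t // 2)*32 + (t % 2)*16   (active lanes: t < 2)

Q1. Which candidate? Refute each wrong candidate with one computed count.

A: A1 gives 2 transactions, not 4
B: A3 gives 2 transactions, not 1
C: all counts match (4,1,1)

Answer: C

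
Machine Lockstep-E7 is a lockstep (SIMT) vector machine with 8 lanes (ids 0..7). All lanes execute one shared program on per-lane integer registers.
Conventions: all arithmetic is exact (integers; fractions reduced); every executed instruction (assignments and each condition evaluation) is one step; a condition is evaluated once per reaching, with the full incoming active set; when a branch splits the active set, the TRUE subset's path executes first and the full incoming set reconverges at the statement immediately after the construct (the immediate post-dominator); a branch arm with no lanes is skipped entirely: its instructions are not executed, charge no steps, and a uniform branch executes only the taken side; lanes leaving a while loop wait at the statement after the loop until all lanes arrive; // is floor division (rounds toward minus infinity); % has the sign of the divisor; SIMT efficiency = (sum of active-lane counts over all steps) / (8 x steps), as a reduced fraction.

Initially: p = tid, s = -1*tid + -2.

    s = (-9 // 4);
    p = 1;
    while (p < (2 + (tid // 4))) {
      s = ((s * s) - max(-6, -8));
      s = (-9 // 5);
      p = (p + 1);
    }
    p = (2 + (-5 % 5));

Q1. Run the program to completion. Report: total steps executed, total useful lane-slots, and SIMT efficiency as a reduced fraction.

Answer: 12 steps, 80 useful, 5/6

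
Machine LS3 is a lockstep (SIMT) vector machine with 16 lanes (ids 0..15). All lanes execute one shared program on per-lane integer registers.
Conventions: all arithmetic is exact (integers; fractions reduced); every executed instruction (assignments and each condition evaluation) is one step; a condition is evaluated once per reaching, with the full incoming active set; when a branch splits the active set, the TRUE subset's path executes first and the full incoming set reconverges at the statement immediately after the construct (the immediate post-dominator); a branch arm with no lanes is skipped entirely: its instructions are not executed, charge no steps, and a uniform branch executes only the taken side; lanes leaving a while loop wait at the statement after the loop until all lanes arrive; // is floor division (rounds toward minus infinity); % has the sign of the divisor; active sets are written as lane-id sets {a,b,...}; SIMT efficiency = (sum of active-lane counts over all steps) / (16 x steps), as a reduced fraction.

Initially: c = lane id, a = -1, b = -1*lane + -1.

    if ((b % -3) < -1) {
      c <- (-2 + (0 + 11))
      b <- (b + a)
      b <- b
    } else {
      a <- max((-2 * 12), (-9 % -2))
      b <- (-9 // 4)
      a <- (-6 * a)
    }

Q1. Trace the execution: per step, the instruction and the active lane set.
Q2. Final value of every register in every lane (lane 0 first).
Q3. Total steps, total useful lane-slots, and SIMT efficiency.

step 0: eval ((b % -3) < -1)         {0,1,2,3,4,5,6,7,8,9,10,11,12,13,14,15}
step 1: c <- (-2 + (0 + 11))         {1,4,7,10,13}
step 2: b <- (b + a)                 {1,4,7,10,13}
step 3: b <- b                       {1,4,7,10,13}
step 4: a <- max((-2 * 12), (-9 % -2)) {0,2,3,5,6,8,9,11,12,14,15}
step 5: b <- (-9 // 4)               {0,2,3,5,6,8,9,11,12,14,15}
step 6: a <- (-6 * a)                {0,2,3,5,6,8,9,11,12,14,15}

Answer: 7 steps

c: 0,9,2,3,9,5,6,9,8,9,9,11,12,9,14,15
a: 6,-1,6,6,-1,6,6,-1,6,6,-1,6,6,-1,6,6
b: -3,-3,-3,-3,-6,-3,-3,-9,-3,-3,-12,-3,-3,-15,-3,-3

steps = 7; useful = 64; efficiency = 64/112 = 4/7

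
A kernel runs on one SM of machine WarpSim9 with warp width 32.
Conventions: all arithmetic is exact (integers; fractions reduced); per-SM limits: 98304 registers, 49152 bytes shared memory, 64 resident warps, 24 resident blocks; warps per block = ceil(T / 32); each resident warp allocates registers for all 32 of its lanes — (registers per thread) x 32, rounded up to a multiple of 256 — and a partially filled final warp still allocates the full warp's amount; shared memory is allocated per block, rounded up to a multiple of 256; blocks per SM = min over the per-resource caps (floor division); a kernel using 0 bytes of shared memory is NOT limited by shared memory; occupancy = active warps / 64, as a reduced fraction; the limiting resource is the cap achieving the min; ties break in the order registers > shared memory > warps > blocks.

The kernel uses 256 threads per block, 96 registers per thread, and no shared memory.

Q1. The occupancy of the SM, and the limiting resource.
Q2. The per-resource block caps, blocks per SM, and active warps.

Answer: occupancy 1/2, limited by registers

registers: 4 blocks
shared memory: no limit (kernel uses none)
warps: 8 blocks
blocks: 24 blocks

Answer: 4 blocks, 32 active warps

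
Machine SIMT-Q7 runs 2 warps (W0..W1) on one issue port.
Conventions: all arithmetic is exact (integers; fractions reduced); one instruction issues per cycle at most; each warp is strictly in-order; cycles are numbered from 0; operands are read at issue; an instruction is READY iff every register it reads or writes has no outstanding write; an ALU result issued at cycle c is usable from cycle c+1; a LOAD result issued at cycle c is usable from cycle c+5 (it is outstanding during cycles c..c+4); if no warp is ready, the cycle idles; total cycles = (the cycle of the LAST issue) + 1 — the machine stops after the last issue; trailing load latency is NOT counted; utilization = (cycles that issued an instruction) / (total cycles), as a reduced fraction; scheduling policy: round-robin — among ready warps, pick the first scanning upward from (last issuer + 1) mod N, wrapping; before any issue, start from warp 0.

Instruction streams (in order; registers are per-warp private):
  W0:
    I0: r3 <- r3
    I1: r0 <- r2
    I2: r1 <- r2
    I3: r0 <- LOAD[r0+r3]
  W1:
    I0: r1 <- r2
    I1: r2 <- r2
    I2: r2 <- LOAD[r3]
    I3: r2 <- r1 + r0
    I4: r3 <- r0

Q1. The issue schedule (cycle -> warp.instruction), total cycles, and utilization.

cycle 0: W0.I0
cycle 1: W1.I0
cycle 2: W0.I1
cycle 3: W1.I1
cycle 4: W0.I2
cycle 5: W1.I2
cycle 6: W0.I3
cycle 7: idle
cycle 8: idle
cycle 9: idle
cycle 10: W1.I3
cycle 11: W1.I4

Answer: 12 cycles, utilization 3/4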